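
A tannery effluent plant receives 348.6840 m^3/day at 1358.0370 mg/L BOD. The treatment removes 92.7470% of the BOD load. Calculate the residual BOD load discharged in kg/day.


Load_in = volume * conc / 1000 = 348.6840 * 1358.0370 / 1000 = 473.5258 kg/day
Removed = Load_in * eff / 100 = 473.5258 * 92.7470 / 100 = 439.1809 kg/day
Load_out = Load_in - Removed = 473.5258 - 439.1809 = 34.3448 kg/day


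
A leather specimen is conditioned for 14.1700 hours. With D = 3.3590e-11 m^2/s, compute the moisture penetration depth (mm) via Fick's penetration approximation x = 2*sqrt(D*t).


t = 14.1700 hr * 3600 = 51012.0000 s
D * t = 3.3590e-11 * 51012.0000 = 1.7135e-06
x = 2 * sqrt(D*t) = 2 * sqrt(1.7135e-06) = 0.00261801 m = 2.6180 mm


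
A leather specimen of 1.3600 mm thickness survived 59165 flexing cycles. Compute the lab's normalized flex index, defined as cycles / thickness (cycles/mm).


Formula: Index = cycles / thickness
Substituting: Index = 59165 / 1.3600
Result: 43503.6765 cycles/mm


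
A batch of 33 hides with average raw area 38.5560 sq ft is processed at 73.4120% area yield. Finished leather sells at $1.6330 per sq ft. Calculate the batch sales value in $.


Raw_total = N * avg_area = 33 * 38.5560 = 1272.3480 sq ft
Finished = Raw_total * yield / 100 = 1272.3480 * 73.4120 / 100 = 934.0561 sq ft
Value = Finished * price = 934.0561 * 1.6330 = 1525.3136 $


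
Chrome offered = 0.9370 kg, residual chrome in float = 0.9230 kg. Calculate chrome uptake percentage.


Formula: Uptake = (offered - residual) / offered * 100
Substituting: Uptake = (0.9370 - 0.9230) / 0.9370 * 100
Result: 1.4941 %


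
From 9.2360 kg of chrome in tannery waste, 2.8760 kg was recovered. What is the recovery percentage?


Formula: Recovery = recovered / input * 100
Substituting: Recovery = 2.8760 / 9.2360 * 100
Result: 31.1390 %


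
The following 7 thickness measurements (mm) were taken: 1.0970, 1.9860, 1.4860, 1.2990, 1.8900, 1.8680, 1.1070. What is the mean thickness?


Formula: Average = sum / n
Substituting: Average = 10.7330 / 7
Result: 1.5333 mm


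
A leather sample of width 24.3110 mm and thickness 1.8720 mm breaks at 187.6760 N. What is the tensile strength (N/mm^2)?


Formula: TS = force / (width * thickness)
Substituting: TS = 187.6760 / (24.3110 * 1.8720)
Result: 4.1238 N/mm^2


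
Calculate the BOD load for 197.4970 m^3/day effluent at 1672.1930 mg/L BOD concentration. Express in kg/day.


Formula: BOD_load = volume * conc / 1000
Substituting: BOD_load = 197.4970 * 1672.1930 / 1000
Result: 330.2531 kg/day


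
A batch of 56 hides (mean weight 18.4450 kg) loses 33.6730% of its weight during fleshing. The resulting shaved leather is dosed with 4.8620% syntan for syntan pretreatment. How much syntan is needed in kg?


Total_raw = N * avg_wt = 56 * 18.4450 = 1032.9200 kg
Substrate = Total_raw * (1 - loss/100) = 1032.9200 * (1 - 33.6730/100) = 685.1048 kg
Syntan = Substrate * pct / 100 = 685.1048 * 4.8620 / 100 = 33.3098 kg


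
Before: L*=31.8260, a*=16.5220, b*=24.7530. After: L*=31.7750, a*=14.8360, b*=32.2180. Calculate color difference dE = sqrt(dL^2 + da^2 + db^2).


dL = -0.051, da = -1.6860, db = 7.4650
dE = sqrt((-0.051)^2 + (-1.6860)^2 + 7.4650^2) = 7.6532


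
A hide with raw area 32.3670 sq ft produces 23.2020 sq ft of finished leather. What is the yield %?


Formula: Yield = finished / raw * 100
Substituting: Yield = 23.2020 / 32.3670 * 100
Result: 71.6841 %


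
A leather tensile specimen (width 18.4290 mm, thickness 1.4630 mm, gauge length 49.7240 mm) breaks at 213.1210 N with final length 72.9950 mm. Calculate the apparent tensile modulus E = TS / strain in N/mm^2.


TS = F / (w * t) = 213.1210 / (18.4290 * 1.4630) = 7.9046 N/mm^2
strain = (Lf - L0) / L0 = (72.9950 - 49.7240) / 49.7240 = 0.4680
E = TS / strain = 7.9046 / 0.4680 = 16.8901 N/mm^2


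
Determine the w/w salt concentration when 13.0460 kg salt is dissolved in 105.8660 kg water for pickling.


Formula: Conc = salt / (water + salt) * 100
Substituting: Conc = 13.0460 / (105.8660 + 13.0460) * 100
Result: 10.9711 %


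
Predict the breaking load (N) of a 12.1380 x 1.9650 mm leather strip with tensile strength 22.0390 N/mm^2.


Formula: F = TS * w * t
Substituting: F = 22.0390 * 12.1380 * 1.9650
Result: 525.6559 N


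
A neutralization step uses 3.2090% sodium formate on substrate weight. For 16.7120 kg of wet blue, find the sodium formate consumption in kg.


Formula: Neutralizer = substrate * pct / 100
Substituting: Neutralizer = 16.7120 * 3.2090 / 100
Result: 0.5363 kg


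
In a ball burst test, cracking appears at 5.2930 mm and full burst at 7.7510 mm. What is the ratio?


Formula: Ratio = crack / burst
Substituting: Ratio = 5.2930 / 7.7510
Result: 0.6829


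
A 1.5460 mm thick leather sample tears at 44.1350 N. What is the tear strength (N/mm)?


Formula: Tear strength = force / thickness
Substituting: Tear strength = 44.1350 / 1.5460
Result: 28.5479 N/mm


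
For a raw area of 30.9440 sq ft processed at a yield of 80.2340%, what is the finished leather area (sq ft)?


Formula: finished = raw * yield / 100
Substituting: finished = 30.9440 * 80.2340 / 100
Result: 24.8276 sq ft


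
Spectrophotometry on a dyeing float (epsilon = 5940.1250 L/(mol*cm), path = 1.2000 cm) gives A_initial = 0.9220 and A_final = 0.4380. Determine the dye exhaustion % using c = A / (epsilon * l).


c_initial = A_i / (epsilon * l) = 0.9220 / (5940.1250 * 1.2000) = 1.2935e-04 mol/L
c_final = A_f / (epsilon * l) = 0.4380 / (5940.1250 * 1.2000) = 6.1447e-05 mol/L
Exhaustion = (c_initial - c_final) / c_initial * 100 = (1.2935e-04 - 6.1447e-05) / 1.2935e-04 * 100 = 52.4946 %


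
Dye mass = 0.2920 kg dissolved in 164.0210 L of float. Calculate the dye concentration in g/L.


Formula: Conc = dye_mass(kg) / volume(L) * 1000
Substituting: Conc = 0.2920 / 164.0210 * 1000
Result: 1.7803 g/L


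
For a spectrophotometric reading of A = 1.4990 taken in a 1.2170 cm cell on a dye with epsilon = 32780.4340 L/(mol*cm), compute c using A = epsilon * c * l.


Formula: c = A / (epsilon * l)
Substituting: c = 1.4990 / (32780.4340 * 1.2170)
Result: 3.7575e-05 mol/L


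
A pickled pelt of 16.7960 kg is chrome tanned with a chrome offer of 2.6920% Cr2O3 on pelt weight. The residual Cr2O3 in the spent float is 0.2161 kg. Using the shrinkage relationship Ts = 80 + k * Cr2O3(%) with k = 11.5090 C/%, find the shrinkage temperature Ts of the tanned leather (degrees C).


Offered = pelt * offer_pct / 100 = 16.7960 * 2.6920 / 100 = 0.4521 kg
Uptake = offered - residual = 0.4521 - 0.2161 = 0.2360 kg
Cr2O3% on pelt = uptake / pelt * 100 = 0.2360 / 16.7960 * 100 = 1.4054 %
Ts = 80 + k * Cr2O3% = 80 + 11.5090 * 1.4054 = 96.1746 C


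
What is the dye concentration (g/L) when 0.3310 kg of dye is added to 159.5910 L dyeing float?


Formula: Conc = dye_mass(kg) / volume(L) * 1000
Substituting: Conc = 0.3310 / 159.5910 * 1000
Result: 2.0741 g/L


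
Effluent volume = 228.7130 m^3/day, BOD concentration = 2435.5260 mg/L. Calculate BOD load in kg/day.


Formula: BOD_load = volume * conc / 1000
Substituting: BOD_load = 228.7130 * 2435.5260 / 1000
Result: 557.0365 kg/day


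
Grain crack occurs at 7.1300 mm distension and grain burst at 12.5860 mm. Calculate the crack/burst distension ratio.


Formula: Ratio = crack / burst
Substituting: Ratio = 7.1300 / 12.5860
Result: 0.5665


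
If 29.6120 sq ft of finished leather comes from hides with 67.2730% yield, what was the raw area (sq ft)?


Formula: raw = finished * 100 / yield
Substituting: raw = 29.6120 * 100 / 67.2730
Result: 44.0177 sq ft


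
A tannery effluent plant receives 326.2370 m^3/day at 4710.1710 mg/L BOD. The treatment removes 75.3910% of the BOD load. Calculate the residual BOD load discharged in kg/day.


Load_in = volume * conc / 1000 = 326.2370 * 4710.1710 / 1000 = 1536.6321 kg/day
Removed = Load_in * eff / 100 = 1536.6321 * 75.3910 / 100 = 1158.4823 kg/day
Load_out = Load_in - Removed = 1536.6321 - 1158.4823 = 378.1498 kg/day


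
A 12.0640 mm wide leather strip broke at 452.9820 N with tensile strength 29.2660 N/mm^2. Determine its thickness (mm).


Formula: t = F / (TS * w)
Substituting: t = 452.9820 / (29.2660 * 12.0640)
Result: 1.2830 mm


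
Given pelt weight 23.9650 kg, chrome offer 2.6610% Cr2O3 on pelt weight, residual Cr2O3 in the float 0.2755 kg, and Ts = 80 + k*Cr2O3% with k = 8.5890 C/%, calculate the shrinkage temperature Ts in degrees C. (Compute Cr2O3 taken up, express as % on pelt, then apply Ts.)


Offered = pelt * offer_pct / 100 = 23.9650 * 2.6610 / 100 = 0.6377 kg
Uptake = offered - residual = 0.6377 - 0.2755 = 0.3622 kg
Cr2O3% on pelt = uptake / pelt * 100 = 0.3622 / 23.9650 * 100 = 1.5114 %
Ts = 80 + k * Cr2O3% = 80 + 8.5890 * 1.5114 = 92.9815 C


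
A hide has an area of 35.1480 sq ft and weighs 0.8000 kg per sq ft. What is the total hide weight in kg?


Formula: Weight = area * weight_per_sqft
Substituting: Weight = 35.1480 * 0.8000
Result: 28.1184 kg


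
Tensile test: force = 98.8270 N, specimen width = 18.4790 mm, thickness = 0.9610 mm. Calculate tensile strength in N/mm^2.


Formula: TS = force / (width * thickness)
Substituting: TS = 98.8270 / (18.4790 * 0.9610)
Result: 5.5651 N/mm^2


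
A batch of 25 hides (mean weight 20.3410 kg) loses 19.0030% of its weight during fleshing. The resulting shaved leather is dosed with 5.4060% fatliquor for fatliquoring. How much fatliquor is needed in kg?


Total_raw = N * avg_wt = 25 * 20.3410 = 508.5250 kg
Substrate = Total_raw * (1 - loss/100) = 508.5250 * (1 - 19.0030/100) = 411.8900 kg
Fat = Substrate * pct / 100 = 411.8900 * 5.4060 / 100 = 22.2668 kg


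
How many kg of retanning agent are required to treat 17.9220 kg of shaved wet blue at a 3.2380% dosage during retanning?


Formula: Retan = substrate * pct / 100
Substituting: Retan = 17.9220 * 3.2380 / 100
Result: 0.5803 kg


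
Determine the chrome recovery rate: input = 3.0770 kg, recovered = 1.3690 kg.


Formula: Recovery = recovered / input * 100
Substituting: Recovery = 1.3690 / 3.0770 * 100
Result: 44.4914 %


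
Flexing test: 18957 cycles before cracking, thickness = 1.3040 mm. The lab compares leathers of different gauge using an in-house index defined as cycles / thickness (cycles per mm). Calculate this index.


Formula: Index = cycles / thickness
Substituting: Index = 18957 / 1.3040
Result: 14537.5767 cycles/mm


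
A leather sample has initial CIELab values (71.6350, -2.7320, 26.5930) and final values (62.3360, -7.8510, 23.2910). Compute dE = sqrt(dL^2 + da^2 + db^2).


dL = -9.2990, da = -5.1190, db = -3.3020
dE = sqrt((-9.2990)^2 + (-5.1190)^2 + (-3.3020)^2) = 11.1166


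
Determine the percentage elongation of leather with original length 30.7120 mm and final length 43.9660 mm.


Formula: Elongation = (Lf - L0) / L0 * 100
Substituting: Elongation = (43.9660 - 30.7120) / 30.7120 * 100
Result: 43.1558 %


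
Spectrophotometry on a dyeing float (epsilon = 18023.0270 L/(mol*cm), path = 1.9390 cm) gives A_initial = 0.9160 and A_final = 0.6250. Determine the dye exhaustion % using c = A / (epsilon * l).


c_initial = A_i / (epsilon * l) = 0.9160 / (18023.0270 * 1.9390) = 2.6211e-05 mol/L
c_final = A_f / (epsilon * l) = 0.6250 / (18023.0270 * 1.9390) = 1.7884e-05 mol/L
Exhaustion = (c_initial - c_final) / c_initial * 100 = (2.6211e-05 - 1.7884e-05) / 2.6211e-05 * 100 = 31.7686 %


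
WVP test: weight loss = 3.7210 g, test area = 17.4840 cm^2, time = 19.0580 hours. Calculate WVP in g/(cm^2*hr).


Formula: WVP = loss / (area * time)
Substituting: WVP = 3.7210 / (17.4840 * 19.0580)
Result: 0.0111671 g/(cm^2*hr)


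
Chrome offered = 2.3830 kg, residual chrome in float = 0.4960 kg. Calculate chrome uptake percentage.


Formula: Uptake = (offered - residual) / offered * 100
Substituting: Uptake = (2.3830 - 0.4960) / 2.3830 * 100
Result: 79.1859 %


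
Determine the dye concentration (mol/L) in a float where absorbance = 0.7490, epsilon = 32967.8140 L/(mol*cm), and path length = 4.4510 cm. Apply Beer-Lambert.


Formula: c = A / (epsilon * l)
Substituting: c = 0.7490 / (32967.8140 * 4.4510)
Result: 5.1043e-06 mol/L


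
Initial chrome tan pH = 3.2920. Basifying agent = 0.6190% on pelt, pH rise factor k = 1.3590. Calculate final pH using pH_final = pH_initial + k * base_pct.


Formula: pH_final = pH_initial + k * base_pct
Substituting: pH_final = 3.2920 + 1.3590 * 0.6190
Result: 4.1332


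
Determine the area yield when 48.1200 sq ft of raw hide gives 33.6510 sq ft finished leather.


Formula: Yield = finished / raw * 100
Substituting: Yield = 33.6510 / 48.1200 * 100
Result: 69.9314 %


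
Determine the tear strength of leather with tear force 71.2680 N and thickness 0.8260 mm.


Formula: Tear strength = force / thickness
Substituting: Tear strength = 71.2680 / 0.8260
Result: 86.2809 N/mm


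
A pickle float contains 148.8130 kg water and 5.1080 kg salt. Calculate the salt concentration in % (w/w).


Formula: Conc = salt / (water + salt) * 100
Substituting: Conc = 5.1080 / (148.8130 + 5.1080) * 100
Result: 3.3186 %


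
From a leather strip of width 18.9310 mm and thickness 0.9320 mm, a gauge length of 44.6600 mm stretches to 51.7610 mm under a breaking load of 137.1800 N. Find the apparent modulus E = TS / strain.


TS = F / (w * t) = 137.1800 / (18.9310 * 0.9320) = 7.7750 N/mm^2
strain = (Lf - L0) / L0 = (51.7610 - 44.6600) / 44.6600 = 0.1590
E = TS / strain = 7.7750 / 0.1590 = 48.8991 N/mm^2


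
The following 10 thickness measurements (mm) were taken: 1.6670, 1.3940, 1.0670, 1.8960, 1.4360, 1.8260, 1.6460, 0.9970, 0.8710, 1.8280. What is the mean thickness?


Formula: Average = sum / n
Substituting: Average = 14.6280 / 10
Result: 1.4628 mm


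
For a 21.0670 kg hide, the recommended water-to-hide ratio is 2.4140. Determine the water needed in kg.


Formula: Water = hide_weight * ratio
Substituting: Water = 21.0670 * 2.4140
Result: 50.8557 kg


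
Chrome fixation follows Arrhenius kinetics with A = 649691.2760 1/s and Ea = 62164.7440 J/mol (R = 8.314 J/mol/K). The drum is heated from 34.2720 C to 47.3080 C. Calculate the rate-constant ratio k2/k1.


T1 = 34.2720 + 273.15 = 307.4220 K; T2 = 47.3080 + 273.15 = 320.4580 K
k1 = A * exp(-Ea/(R*T1)) = 649691.2760 * exp(-62164.7440/(8.314*307.4220)) = 1.7775e-05 1/s
k2 = A * exp(-Ea/(R*T2)) = 649691.2760 * exp(-62164.7440/(8.314*320.4580)) = 4.7807e-05 1/s
k2/k1 = 4.7807e-05 / 1.7775e-05 = 2.6896


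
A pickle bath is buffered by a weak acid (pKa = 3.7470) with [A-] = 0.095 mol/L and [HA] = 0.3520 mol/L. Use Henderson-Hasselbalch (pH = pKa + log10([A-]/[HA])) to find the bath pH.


ratio = [A-] / [HA] = 0.095 / 0.3520 = 0.2699
log10(ratio) = -0.5688
pH = pKa + log10(ratio) = 3.7470 - 0.5688 = 3.1782


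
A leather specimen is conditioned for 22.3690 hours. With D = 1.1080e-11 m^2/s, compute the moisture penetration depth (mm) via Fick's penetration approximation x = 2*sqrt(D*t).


t = 22.3690 hr * 3600 = 80528.4000 s
D * t = 1.1080e-11 * 80528.4000 = 8.9225e-07
x = 2 * sqrt(D*t) = 2 * sqrt(8.9225e-07) = 0.00188918 m = 1.8892 mm


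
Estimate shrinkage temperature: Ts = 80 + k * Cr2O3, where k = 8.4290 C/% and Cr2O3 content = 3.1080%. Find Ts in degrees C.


Formula: Ts = 80 + k * Cr2O3
Substituting: Ts = 80 + 8.4290 * 3.1080
Result: 106.1973 C


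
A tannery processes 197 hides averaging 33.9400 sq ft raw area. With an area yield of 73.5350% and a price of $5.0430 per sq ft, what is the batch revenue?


Raw_total = N * avg_area = 197 * 33.9400 = 6686.1800 sq ft
Finished = Raw_total * yield / 100 = 6686.1800 * 73.5350 / 100 = 4916.6825 sq ft
Value = Finished * price = 4916.6825 * 5.0430 = 24794.8297 $


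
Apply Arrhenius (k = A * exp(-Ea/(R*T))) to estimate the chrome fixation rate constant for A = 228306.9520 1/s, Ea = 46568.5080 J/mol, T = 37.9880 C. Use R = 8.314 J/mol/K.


T_K = T_C + 273.15 = 37.9880 + 273.15 = 311.1380 K
exponent = -Ea / (R * T_K) = -46568.5080 / (8.314 * 311.1380) = -18.0024
k = A * exp(exponent) = 228306.9520 * exp(-18.0024) = 0.00346894 1/s


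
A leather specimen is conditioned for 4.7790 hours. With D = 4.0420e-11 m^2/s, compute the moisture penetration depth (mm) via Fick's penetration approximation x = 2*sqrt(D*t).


t = 4.7790 hr * 3600 = 17204.4000 s
D * t = 4.0420e-11 * 17204.4000 = 6.9540e-07
x = 2 * sqrt(D*t) = 2 * sqrt(6.9540e-07) = 0.00166782 m = 1.6678 mm


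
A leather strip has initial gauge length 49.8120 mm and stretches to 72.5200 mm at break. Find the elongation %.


Formula: Elongation = (Lf - L0) / L0 * 100
Substituting: Elongation = (72.5200 - 49.8120) / 49.8120 * 100
Result: 45.5874 %


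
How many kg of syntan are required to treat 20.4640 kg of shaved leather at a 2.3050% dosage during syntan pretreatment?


Formula: Syntan = substrate * pct / 100
Substituting: Syntan = 20.4640 * 2.3050 / 100
Result: 0.4717 kg


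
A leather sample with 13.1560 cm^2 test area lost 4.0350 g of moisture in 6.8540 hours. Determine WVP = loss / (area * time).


Formula: WVP = loss / (area * time)
Substituting: WVP = 4.0350 / (13.1560 * 6.8540)
Result: 0.0447482 g/(cm^2*hr)


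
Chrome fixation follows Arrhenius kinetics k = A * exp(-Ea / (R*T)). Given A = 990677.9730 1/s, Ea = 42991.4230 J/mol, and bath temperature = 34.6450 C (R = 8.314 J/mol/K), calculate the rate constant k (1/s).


T_K = T_C + 273.15 = 34.6450 + 273.15 = 307.7950 K
exponent = -Ea / (R * T_K) = -42991.4230 / (8.314 * 307.7950) = -16.8000
k = A * exp(exponent) = 990677.9730 * exp(-16.8000) = 0.0500921 1/s


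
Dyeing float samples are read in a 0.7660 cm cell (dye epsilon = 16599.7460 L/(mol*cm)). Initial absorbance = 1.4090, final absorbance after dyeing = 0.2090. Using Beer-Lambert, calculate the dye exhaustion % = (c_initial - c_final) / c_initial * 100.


c_initial = A_i / (epsilon * l) = 1.4090 / (16599.7460 * 0.7660) = 1.1081e-04 mol/L
c_final = A_f / (epsilon * l) = 0.2090 / (16599.7460 * 0.7660) = 1.6437e-05 mol/L
Exhaustion = (c_initial - c_final) / c_initial * 100 = (1.1081e-04 - 1.6437e-05) / 1.1081e-04 * 100 = 85.1668 %


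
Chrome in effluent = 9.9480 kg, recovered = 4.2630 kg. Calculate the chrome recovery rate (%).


Formula: Recovery = recovered / input * 100
Substituting: Recovery = 4.2630 / 9.9480 * 100
Result: 42.8528 %


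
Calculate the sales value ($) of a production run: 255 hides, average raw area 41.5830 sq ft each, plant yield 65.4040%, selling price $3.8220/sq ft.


Raw_total = N * avg_area = 255 * 41.5830 = 10603.6650 sq ft
Finished = Raw_total * yield / 100 = 10603.6650 * 65.4040 / 100 = 6935.2211 sq ft
Value = Finished * price = 6935.2211 * 3.8220 = 26506.4149 $


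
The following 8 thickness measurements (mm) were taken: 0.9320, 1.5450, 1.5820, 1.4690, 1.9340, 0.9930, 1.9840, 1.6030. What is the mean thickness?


Formula: Average = sum / n
Substituting: Average = 12.0420 / 8
Result: 1.5052 mm


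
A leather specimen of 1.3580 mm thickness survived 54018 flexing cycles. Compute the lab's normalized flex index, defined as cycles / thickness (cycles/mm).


Formula: Index = cycles / thickness
Substituting: Index = 54018 / 1.3580
Result: 39777.6141 cycles/mm


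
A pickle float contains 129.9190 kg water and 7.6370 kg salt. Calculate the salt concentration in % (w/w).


Formula: Conc = salt / (water + salt) * 100
Substituting: Conc = 7.6370 / (129.9190 + 7.6370) * 100
Result: 5.5519 %


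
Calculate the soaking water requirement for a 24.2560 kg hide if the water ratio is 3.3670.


Formula: Water = hide_weight * ratio
Substituting: Water = 24.2560 * 3.3670
Result: 81.6700 kg


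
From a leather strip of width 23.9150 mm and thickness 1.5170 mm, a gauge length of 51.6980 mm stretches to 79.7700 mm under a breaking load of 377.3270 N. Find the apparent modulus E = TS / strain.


TS = F / (w * t) = 377.3270 / (23.9150 * 1.5170) = 10.4007 N/mm^2
strain = (Lf - L0) / L0 = (79.7700 - 51.6980) / 51.6980 = 0.5430
E = TS / strain = 10.4007 / 0.5430 = 19.1541 N/mm^2


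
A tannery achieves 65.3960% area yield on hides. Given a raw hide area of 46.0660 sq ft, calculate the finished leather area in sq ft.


Formula: finished = raw * yield / 100
Substituting: finished = 46.0660 * 65.3960 / 100
Result: 30.1253 sq ft


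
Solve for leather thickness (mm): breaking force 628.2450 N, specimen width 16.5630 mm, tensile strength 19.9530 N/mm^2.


Formula: t = F / (TS * w)
Substituting: t = 628.2450 / (19.9530 * 16.5630)
Result: 1.9010 mm


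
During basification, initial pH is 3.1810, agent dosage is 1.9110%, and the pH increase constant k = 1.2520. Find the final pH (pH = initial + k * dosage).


Formula: pH_final = pH_initial + k * base_pct
Substituting: pH_final = 3.1810 + 1.2520 * 1.9110
Result: 5.5736


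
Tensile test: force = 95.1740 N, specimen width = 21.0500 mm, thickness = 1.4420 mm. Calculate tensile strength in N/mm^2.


Formula: TS = force / (width * thickness)
Substituting: TS = 95.1740 / (21.0500 * 1.4420)
Result: 3.1355 N/mm^2


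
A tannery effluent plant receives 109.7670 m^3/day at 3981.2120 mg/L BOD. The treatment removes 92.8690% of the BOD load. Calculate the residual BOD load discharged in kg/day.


Load_in = volume * conc / 1000 = 109.7670 * 3981.2120 / 1000 = 437.0057 kg/day
Removed = Load_in * eff / 100 = 437.0057 * 92.8690 / 100 = 405.8428 kg/day
Load_out = Load_in - Removed = 437.0057 - 405.8428 = 31.1629 kg/day


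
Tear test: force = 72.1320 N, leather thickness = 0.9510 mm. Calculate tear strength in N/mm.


Formula: Tear strength = force / thickness
Substituting: Tear strength = 72.1320 / 0.9510
Result: 75.8486 N/mm


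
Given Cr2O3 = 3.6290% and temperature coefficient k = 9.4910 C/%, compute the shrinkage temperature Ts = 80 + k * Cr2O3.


Formula: Ts = 80 + k * Cr2O3
Substituting: Ts = 80 + 9.4910 * 3.6290
Result: 114.4428 C


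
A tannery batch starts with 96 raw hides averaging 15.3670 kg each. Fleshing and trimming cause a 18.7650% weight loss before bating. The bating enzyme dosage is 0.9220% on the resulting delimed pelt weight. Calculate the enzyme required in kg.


Total_raw = N * avg_wt = 96 * 15.3670 = 1475.2320 kg
Substrate = Total_raw * (1 - loss/100) = 1475.2320 * (1 - 18.7650/100) = 1198.4047 kg
Enzyme = Substrate * pct / 100 = 1198.4047 * 0.9220 / 100 = 11.0493 kg


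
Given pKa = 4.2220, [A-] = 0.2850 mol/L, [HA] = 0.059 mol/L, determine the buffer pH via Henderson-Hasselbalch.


ratio = [A-] / [HA] = 0.2850 / 0.059 = 4.8305
log10(ratio) = 0.6840
pH = pKa + log10(ratio) = 4.2220 + 0.6840 = 4.9060


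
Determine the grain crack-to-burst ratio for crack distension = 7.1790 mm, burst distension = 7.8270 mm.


Formula: Ratio = crack / burst
Substituting: Ratio = 7.1790 / 7.8270
Result: 0.9172


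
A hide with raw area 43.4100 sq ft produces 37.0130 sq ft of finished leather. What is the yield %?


Formula: Yield = finished / raw * 100
Substituting: Yield = 37.0130 / 43.4100 * 100
Result: 85.2638 %


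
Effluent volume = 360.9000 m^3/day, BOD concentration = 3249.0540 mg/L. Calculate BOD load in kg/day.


Formula: BOD_load = volume * conc / 1000
Substituting: BOD_load = 360.9000 * 3249.0540 / 1000
Result: 1172.5836 kg/day


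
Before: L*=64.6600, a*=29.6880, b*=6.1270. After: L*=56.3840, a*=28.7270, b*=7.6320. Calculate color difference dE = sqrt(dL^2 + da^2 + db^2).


dL = -8.2760, da = -0.9610, db = 1.5050
dE = sqrt((-8.2760)^2 + (-0.9610)^2 + 1.5050^2) = 8.4664


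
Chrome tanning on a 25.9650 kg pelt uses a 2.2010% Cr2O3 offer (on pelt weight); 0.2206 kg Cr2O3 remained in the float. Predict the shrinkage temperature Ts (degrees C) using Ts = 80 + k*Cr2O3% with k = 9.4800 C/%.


Offered = pelt * offer_pct / 100 = 25.9650 * 2.2010 / 100 = 0.5715 kg
Uptake = offered - residual = 0.5715 - 0.2206 = 0.3509 kg
Cr2O3% on pelt = uptake / pelt * 100 = 0.3509 / 25.9650 * 100 = 1.3514 %
Ts = 80 + k * Cr2O3% = 80 + 9.4800 * 1.3514 = 92.8112 C


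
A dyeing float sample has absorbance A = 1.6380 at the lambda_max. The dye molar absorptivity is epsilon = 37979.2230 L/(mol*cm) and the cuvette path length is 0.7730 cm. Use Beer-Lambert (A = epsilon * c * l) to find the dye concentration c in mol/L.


Formula: c = A / (epsilon * l)
Substituting: c = 1.6380 / (37979.2230 * 0.7730)
Result: 5.5794e-05 mol/L


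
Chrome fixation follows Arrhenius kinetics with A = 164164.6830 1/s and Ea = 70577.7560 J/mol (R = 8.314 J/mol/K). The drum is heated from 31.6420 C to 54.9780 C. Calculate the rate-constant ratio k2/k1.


T1 = 31.6420 + 273.15 = 304.7920 K; T2 = 54.9780 + 273.15 = 328.1280 K
k1 = A * exp(-Ea/(R*T1)) = 164164.6830 * exp(-70577.7560/(8.314*304.7920)) = 1.3163e-07 1/s
k2 = A * exp(-Ea/(R*T2)) = 164164.6830 * exp(-70577.7560/(8.314*328.1280)) = 9.5414e-07 1/s
k2/k1 = 9.5414e-07 / 1.3163e-07 = 7.2484


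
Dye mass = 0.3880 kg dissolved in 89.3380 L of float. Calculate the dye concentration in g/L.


Formula: Conc = dye_mass(kg) / volume(L) * 1000
Substituting: Conc = 0.3880 / 89.3380 * 1000
Result: 4.3431 g/L


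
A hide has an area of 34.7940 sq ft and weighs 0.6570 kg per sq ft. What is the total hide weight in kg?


Formula: Weight = area * weight_per_sqft
Substituting: Weight = 34.7940 * 0.6570
Result: 22.8597 kg


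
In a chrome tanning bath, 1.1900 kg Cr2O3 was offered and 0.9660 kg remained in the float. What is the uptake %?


Formula: Uptake = (offered - residual) / offered * 100
Substituting: Uptake = (1.1900 - 0.9660) / 1.1900 * 100
Result: 18.8235 %


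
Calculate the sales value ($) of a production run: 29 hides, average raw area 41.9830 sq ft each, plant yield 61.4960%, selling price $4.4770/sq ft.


Raw_total = N * avg_area = 29 * 41.9830 = 1217.5070 sq ft
Finished = Raw_total * yield / 100 = 1217.5070 * 61.4960 / 100 = 748.7181 sq ft
Value = Finished * price = 748.7181 * 4.4770 = 3352.0110 $


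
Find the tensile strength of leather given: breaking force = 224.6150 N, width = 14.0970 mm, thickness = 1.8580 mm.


Formula: TS = force / (width * thickness)
Substituting: TS = 224.6150 / (14.0970 * 1.8580)
Result: 8.5756 N/mm^2


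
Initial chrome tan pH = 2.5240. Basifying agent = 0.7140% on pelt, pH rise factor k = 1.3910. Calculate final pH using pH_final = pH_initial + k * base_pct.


Formula: pH_final = pH_initial + k * base_pct
Substituting: pH_final = 2.5240 + 1.3910 * 0.7140
Result: 3.5172


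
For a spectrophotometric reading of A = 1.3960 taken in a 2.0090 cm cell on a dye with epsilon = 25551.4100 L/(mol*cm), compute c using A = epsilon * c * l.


Formula: c = A / (epsilon * l)
Substituting: c = 1.3960 / (25551.4100 * 2.0090)
Result: 2.7195e-05 mol/L


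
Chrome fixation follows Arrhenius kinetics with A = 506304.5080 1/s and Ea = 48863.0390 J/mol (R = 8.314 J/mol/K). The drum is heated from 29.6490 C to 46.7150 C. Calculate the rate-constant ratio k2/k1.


T1 = 29.6490 + 273.15 = 302.7990 K; T2 = 46.7150 + 273.15 = 319.8650 K
k1 = A * exp(-Ea/(R*T1)) = 506304.5080 * exp(-48863.0390/(8.314*302.7990)) = 0.00188339 1/s
k2 = A * exp(-Ea/(R*T2)) = 506304.5080 * exp(-48863.0390/(8.314*319.8650)) = 0.00530499 1/s
k2/k1 = 0.00530499 / 0.00188339 = 2.8167


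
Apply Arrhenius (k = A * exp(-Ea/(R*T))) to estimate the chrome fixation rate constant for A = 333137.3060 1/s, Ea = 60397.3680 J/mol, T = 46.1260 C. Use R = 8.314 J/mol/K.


T_K = T_C + 273.15 = 46.1260 + 273.15 = 319.2760 K
exponent = -Ea / (R * T_K) = -60397.3680 / (8.314 * 319.2760) = -22.7532
k = A * exp(exponent) = 333137.3060 * exp(-22.7532) = 4.3757e-05 1/s


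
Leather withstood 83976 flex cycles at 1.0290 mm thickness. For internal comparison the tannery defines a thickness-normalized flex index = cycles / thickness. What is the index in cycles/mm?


Formula: Index = cycles / thickness
Substituting: Index = 83976 / 1.0290
Result: 81609.3294 cycles/mm


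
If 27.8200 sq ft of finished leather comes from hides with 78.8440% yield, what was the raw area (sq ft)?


Formula: raw = finished * 100 / yield
Substituting: raw = 27.8200 * 100 / 78.8440
Result: 35.2849 sq ft


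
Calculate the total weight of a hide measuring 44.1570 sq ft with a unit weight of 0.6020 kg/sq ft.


Formula: Weight = area * weight_per_sqft
Substituting: Weight = 44.1570 * 0.6020
Result: 26.5825 kg


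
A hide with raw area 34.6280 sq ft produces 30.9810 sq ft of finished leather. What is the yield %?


Formula: Yield = finished / raw * 100
Substituting: Yield = 30.9810 / 34.6280 * 100
Result: 89.4681 %


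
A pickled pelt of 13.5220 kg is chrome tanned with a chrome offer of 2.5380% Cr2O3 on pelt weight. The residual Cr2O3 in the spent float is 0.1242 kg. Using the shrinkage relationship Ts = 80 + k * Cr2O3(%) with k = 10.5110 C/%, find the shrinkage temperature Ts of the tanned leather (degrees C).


Offered = pelt * offer_pct / 100 = 13.5220 * 2.5380 / 100 = 0.3432 kg
Uptake = offered - residual = 0.3432 - 0.1242 = 0.2190 kg
Cr2O3% on pelt = uptake / pelt * 100 = 0.2190 / 13.5220 * 100 = 1.6195 %
Ts = 80 + k * Cr2O3% = 80 + 10.5110 * 1.6195 = 97.0225 C


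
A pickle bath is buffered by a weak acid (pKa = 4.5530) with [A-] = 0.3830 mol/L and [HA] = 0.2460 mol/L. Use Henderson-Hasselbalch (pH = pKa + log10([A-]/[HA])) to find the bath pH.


ratio = [A-] / [HA] = 0.3830 / 0.2460 = 1.5569
log10(ratio) = 0.1923
pH = pKa + log10(ratio) = 4.5530 + 0.1923 = 4.7453


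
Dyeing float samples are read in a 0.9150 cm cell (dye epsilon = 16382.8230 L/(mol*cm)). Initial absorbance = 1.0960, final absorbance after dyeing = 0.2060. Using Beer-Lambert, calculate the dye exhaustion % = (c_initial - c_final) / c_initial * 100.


c_initial = A_i / (epsilon * l) = 1.0960 / (16382.8230 * 0.9150) = 7.3114e-05 mol/L
c_final = A_f / (epsilon * l) = 0.2060 / (16382.8230 * 0.9150) = 1.3742e-05 mol/L
Exhaustion = (c_initial - c_final) / c_initial * 100 = (7.3114e-05 - 1.3742e-05) / 7.3114e-05 * 100 = 81.2044 %


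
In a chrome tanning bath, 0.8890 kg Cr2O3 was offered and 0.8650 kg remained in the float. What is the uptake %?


Formula: Uptake = (offered - residual) / offered * 100
Substituting: Uptake = (0.8890 - 0.8650) / 0.8890 * 100
Result: 2.6997 %


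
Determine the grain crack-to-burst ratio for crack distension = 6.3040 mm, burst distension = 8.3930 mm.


Formula: Ratio = crack / burst
Substituting: Ratio = 6.3040 / 8.3930
Result: 0.7511


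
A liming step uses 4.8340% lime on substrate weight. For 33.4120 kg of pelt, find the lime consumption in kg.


Formula: Lime = substrate * pct / 100
Substituting: Lime = 33.4120 * 4.8340 / 100
Result: 1.6151 kg


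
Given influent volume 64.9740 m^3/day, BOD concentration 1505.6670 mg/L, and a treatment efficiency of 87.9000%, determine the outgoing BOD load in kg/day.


Load_in = volume * conc / 1000 = 64.9740 * 1505.6670 / 1000 = 97.8292 kg/day
Removed = Load_in * eff / 100 = 97.8292 * 87.9000 / 100 = 85.9919 kg/day
Load_out = Load_in - Removed = 97.8292 - 85.9919 = 11.8373 kg/day


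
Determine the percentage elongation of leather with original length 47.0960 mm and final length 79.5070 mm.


Formula: Elongation = (Lf - L0) / L0 * 100
Substituting: Elongation = (79.5070 - 47.0960) / 47.0960 * 100
Result: 68.8190 %


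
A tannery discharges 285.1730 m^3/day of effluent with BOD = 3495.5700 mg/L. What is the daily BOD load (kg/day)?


Formula: BOD_load = volume * conc / 1000
Substituting: BOD_load = 285.1730 * 3495.5700 / 1000
Result: 996.8422 kg/day


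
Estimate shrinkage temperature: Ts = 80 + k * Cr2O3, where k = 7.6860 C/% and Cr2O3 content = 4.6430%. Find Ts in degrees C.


Formula: Ts = 80 + k * Cr2O3
Substituting: Ts = 80 + 7.6860 * 4.6430
Result: 115.6861 C


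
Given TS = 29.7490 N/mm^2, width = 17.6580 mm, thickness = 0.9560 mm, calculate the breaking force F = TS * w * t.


Formula: F = TS * w * t
Substituting: F = 29.7490 * 17.6580 * 0.9560
Result: 502.1943 N


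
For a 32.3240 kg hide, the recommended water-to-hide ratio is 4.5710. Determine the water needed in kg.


Formula: Water = hide_weight * ratio
Substituting: Water = 32.3240 * 4.5710
Result: 147.7530 kg


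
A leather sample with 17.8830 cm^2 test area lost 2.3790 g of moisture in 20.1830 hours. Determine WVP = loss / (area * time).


Formula: WVP = loss / (area * time)
Substituting: WVP = 2.3790 / (17.8830 * 20.1830)
Result: 0.00659126 g/(cm^2*hr)


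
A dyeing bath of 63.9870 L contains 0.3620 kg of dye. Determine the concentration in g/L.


Formula: Conc = dye_mass(kg) / volume(L) * 1000
Substituting: Conc = 0.3620 / 63.9870 * 1000
Result: 5.6574 g/L


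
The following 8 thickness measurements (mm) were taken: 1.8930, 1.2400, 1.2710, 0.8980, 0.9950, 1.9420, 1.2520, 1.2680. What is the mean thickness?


Formula: Average = sum / n
Substituting: Average = 10.7590 / 8
Result: 1.3449 mm


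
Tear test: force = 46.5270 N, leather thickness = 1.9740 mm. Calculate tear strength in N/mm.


Formula: Tear strength = force / thickness
Substituting: Tear strength = 46.5270 / 1.9740
Result: 23.5699 N/mm


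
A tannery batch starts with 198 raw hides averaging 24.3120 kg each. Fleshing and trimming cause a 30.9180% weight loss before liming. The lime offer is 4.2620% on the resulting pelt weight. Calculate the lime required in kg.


Total_raw = N * avg_wt = 198 * 24.3120 = 4813.7760 kg
Substrate = Total_raw * (1 - loss/100) = 4813.7760 * (1 - 30.9180/100) = 3325.4527 kg
Lime = Substrate * pct / 100 = 3325.4527 * 4.2620 / 100 = 141.7308 kg


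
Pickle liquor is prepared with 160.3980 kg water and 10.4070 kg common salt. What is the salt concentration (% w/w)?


Formula: Conc = salt / (water + salt) * 100
Substituting: Conc = 10.4070 / (160.3980 + 10.4070) * 100
Result: 6.0929 %


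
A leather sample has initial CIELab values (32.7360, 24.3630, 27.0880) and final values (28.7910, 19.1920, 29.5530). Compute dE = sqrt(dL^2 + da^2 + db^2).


dL = -3.9450, da = -5.1710, db = 2.4650
dE = sqrt((-3.9450)^2 + (-5.1710)^2 + 2.4650^2) = 6.9555


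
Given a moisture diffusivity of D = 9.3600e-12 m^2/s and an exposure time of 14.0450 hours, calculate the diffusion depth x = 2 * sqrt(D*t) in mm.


t = 14.0450 hr * 3600 = 50562.0000 s
D * t = 9.3600e-12 * 50562.0000 = 4.7326e-07
x = 2 * sqrt(D*t) = 2 * sqrt(4.7326e-07) = 0.00137588 m = 1.3759 mm


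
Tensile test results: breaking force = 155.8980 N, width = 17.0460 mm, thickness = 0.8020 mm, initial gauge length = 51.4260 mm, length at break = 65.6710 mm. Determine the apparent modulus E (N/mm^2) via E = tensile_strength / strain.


TS = F / (w * t) = 155.8980 / (17.0460 * 0.8020) = 11.4036 N/mm^2
strain = (Lf - L0) / L0 = (65.6710 - 51.4260) / 51.4260 = 0.2770
E = TS / strain = 11.4036 / 0.2770 = 41.1684 N/mm^2


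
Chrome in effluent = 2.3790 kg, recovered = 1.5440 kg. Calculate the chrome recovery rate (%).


Formula: Recovery = recovered / input * 100
Substituting: Recovery = 1.5440 / 2.3790 * 100
Result: 64.9012 %


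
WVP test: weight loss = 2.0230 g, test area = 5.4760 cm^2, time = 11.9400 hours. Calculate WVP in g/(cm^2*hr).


Formula: WVP = loss / (area * time)
Substituting: WVP = 2.0230 / (5.4760 * 11.9400)
Result: 0.0309406 g/(cm^2*hr)


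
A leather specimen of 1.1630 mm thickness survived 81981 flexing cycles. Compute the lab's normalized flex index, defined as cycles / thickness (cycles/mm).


Formula: Index = cycles / thickness
Substituting: Index = 81981 / 1.1630
Result: 70490.9716 cycles/mm


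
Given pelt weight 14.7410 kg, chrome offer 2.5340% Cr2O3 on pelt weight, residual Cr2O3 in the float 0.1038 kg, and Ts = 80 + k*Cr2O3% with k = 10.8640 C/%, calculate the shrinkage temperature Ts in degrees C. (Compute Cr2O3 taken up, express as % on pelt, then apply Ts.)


Offered = pelt * offer_pct / 100 = 14.7410 * 2.5340 / 100 = 0.3735 kg
Uptake = offered - residual = 0.3735 - 0.1038 = 0.2697 kg
Cr2O3% on pelt = uptake / pelt * 100 = 0.2697 / 14.7410 * 100 = 1.8298 %
Ts = 80 + k * Cr2O3% = 80 + 10.8640 * 1.8298 = 99.8794 C


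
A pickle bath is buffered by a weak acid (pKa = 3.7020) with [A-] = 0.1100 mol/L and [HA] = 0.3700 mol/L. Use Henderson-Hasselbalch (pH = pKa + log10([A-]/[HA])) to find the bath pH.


ratio = [A-] / [HA] = 0.1100 / 0.3700 = 0.2973
log10(ratio) = -0.5268
pH = pKa + log10(ratio) = 3.7020 - 0.5268 = 3.1752


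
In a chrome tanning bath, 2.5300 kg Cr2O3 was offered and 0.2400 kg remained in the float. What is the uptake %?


Formula: Uptake = (offered - residual) / offered * 100
Substituting: Uptake = (2.5300 - 0.2400) / 2.5300 * 100
Result: 90.5138 %


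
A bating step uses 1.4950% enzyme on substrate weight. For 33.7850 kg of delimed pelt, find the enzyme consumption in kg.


Formula: Enzyme = substrate * pct / 100
Substituting: Enzyme = 33.7850 * 1.4950 / 100
Result: 0.5051 kg


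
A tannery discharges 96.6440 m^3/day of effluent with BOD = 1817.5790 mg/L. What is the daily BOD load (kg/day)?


Formula: BOD_load = volume * conc / 1000
Substituting: BOD_load = 96.6440 * 1817.5790 / 1000
Result: 175.6581 kg/day


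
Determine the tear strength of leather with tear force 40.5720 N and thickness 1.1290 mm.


Formula: Tear strength = force / thickness
Substituting: Tear strength = 40.5720 / 1.1290
Result: 35.9362 N/mm


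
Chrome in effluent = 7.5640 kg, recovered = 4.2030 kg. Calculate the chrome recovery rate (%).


Formula: Recovery = recovered / input * 100
Substituting: Recovery = 4.2030 / 7.5640 * 100
Result: 55.5658 %


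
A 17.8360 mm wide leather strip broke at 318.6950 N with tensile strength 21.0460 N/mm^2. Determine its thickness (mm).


Formula: t = F / (TS * w)
Substituting: t = 318.6950 / (21.0460 * 17.8360)
Result: 0.8490 mm


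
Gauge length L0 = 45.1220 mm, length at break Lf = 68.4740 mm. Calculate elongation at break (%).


Formula: Elongation = (Lf - L0) / L0 * 100
Substituting: Elongation = (68.4740 - 45.1220) / 45.1220 * 100
Result: 51.7530 %


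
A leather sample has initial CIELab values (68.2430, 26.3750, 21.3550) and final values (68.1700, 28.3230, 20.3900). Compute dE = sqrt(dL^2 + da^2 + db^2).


dL = -0.073, da = 1.9480, db = -0.9650
dE = sqrt((-0.073)^2 + 1.9480^2 + (-0.9650)^2) = 2.1751


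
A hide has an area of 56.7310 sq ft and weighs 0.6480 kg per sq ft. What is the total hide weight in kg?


Formula: Weight = area * weight_per_sqft
Substituting: Weight = 56.7310 * 0.6480
Result: 36.7617 kg


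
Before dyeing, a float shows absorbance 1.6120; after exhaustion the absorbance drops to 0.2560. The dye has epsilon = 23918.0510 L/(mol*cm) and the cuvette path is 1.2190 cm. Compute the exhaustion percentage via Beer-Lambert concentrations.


c_initial = A_i / (epsilon * l) = 1.6120 / (23918.0510 * 1.2190) = 5.5289e-05 mol/L
c_final = A_f / (epsilon * l) = 0.2560 / (23918.0510 * 1.2190) = 8.7803e-06 mol/L
Exhaustion = (c_initial - c_final) / c_initial * 100 = (5.5289e-05 - 8.7803e-06) / 5.5289e-05 * 100 = 84.1191 %


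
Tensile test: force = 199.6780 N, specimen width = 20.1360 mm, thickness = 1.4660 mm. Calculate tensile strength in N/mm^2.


Formula: TS = force / (width * thickness)
Substituting: TS = 199.6780 / (20.1360 * 1.4660)
Result: 6.7643 N/mm^2


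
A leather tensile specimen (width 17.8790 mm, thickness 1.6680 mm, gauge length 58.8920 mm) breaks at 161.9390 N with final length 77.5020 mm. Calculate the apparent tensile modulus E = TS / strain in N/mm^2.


TS = F / (w * t) = 161.9390 / (17.8790 * 1.6680) = 5.4302 N/mm^2
strain = (Lf - L0) / L0 = (77.5020 - 58.8920) / 58.8920 = 0.3160
E = TS / strain = 5.4302 / 0.3160 = 17.1839 N/mm^2


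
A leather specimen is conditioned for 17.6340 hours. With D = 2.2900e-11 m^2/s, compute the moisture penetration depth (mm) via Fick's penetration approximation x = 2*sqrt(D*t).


t = 17.6340 hr * 3600 = 63482.4000 s
D * t = 2.2900e-11 * 63482.4000 = 1.4537e-06
x = 2 * sqrt(D*t) = 2 * sqrt(1.4537e-06) = 0.00241143 m = 2.4114 mm
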